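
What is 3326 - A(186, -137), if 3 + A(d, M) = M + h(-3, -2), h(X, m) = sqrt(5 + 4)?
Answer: 3463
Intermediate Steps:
h(X, m) = 3 (h(X, m) = sqrt(9) = 3)
A(d, M) = M (A(d, M) = -3 + (M + 3) = -3 + (3 + M) = M)
3326 - A(186, -137) = 3326 - 1*(-137) = 3326 + 137 = 3463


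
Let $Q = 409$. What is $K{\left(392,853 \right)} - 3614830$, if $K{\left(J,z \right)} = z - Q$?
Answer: $-3614386$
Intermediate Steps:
$K{\left(J,z \right)} = -409 + z$ ($K{\left(J,z \right)} = z - 409 = -409 + z$)
$K{\left(392,853 \right)} - 3614830 = \left(-409 + 853\right) - 3614830 = 444 - 3614830 = -3614386$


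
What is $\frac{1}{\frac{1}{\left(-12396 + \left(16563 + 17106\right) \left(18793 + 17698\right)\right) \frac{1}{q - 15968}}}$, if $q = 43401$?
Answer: $\frac{1228603083}{27433} \approx 44786.0$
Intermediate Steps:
$\frac{1}{\frac{1}{\left(-12396 + \left(16563 + 17106\right) \left(18793 + 17698\right)\right) \frac{1}{q - 15968}}} = \frac{1}{\frac{1}{\left(-12396 + \left(16563 + 17106\right) \left(18793 + 17698\right)\right) \frac{1}{43401 - 15968}}} = \frac{1}{\frac{1}{\left(-12396 + 33669 \cdot 36491\right) \frac{1}{27433}}} = \frac{1}{\frac{1}{\left(-12396 + 1228615479\right) \frac{1}{27433}}} = \frac{1}{\frac{1}{1228603083 \cdot \frac{1}{27433}}} = \frac{1}{\frac{1}{\frac{1228603083}{27433}}} = \frac{1}{\frac{27433}{1228603083}} = \frac{1228603083}{27433}$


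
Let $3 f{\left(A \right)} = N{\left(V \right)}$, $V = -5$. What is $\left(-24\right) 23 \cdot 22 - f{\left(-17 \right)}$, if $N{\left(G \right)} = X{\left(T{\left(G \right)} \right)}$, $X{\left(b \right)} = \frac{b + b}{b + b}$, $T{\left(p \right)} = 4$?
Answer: $- \frac{36433}{3} \approx -12144.0$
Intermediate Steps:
$X{\left(b \right)} = 1$ ($X{\left(b \right)} = \frac{2 b}{2 b} = 2 b \frac{1}{2 b} = 1$)
$N{\left(G \right)} = 1$
$f{\left(A \right)} = \frac{1}{3}$ ($f{\left(A \right)} = \frac{1}{3} \cdot 1 = \frac{1}{3}$)
$\left(-24\right) 23 \cdot 22 - f{\left(-17 \right)} = \left(-24\right) 23 \cdot 22 - \frac{1}{3} = \left(-552\right) 22 - \frac{1}{3} = -12144 - \frac{1}{3} = - \frac{36433}{3}$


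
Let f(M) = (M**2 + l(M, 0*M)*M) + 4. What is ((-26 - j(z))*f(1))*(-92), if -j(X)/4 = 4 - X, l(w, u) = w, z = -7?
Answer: -9936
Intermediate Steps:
j(X) = -16 + 4*X (j(X) = -4*(4 - X) = -16 + 4*X)
f(M) = 4 + 2*M**2 (f(M) = (M**2 + M*M) + 4 = (M**2 + M**2) + 4 = 2*M**2 + 4 = 4 + 2*M**2)
((-26 - j(z))*f(1))*(-92) = ((-26 - (-16 + 4*(-7)))*(4 + 2*1**2))*(-92) = ((-26 - (-16 - 28))*(4 + 2*1))*(-92) = ((-26 - 1*(-44))*(4 + 2))*(-92) = ((-26 + 44)*6)*(-92) = (18*6)*(-92) = 108*(-92) = -9936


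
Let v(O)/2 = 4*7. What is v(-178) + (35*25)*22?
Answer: 19306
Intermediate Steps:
v(O) = 56 (v(O) = 2*(4*7) = 2*28 = 56)
v(-178) + (35*25)*22 = 56 + (35*25)*22 = 56 + 875*22 = 56 + 19250 = 19306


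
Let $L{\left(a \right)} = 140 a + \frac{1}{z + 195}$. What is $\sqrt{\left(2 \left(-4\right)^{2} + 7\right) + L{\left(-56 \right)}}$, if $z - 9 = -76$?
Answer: $\frac{i \sqrt{1997054}}{16} \approx 88.323 i$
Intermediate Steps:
$z = -67$ ($z = 9 - 76 = -67$)
$L{\left(a \right)} = \frac{1}{128} + 140 a$ ($L{\left(a \right)} = 140 a + \frac{1}{-67 + 195} = 140 a + \frac{1}{128} = \frac{1}{128} + 140 a$)
$\sqrt{\left(2 \left(-4\right)^{2} + 7\right) + L{\left(-56 \right)}} = \sqrt{\left(2 \left(-4\right)^{2} + 7\right) + \left(\frac{1}{128} + 140 \left(-56\right)\right)} = \sqrt{\left(2 \cdot 16 + 7\right) + \left(\frac{1}{128} - 7840\right)} = \sqrt{\left(32 + 7\right) - \frac{1003519}{128}} = \sqrt{39 - \frac{1003519}{128}} = \sqrt{- \frac{998527}{128}} = \frac{i \sqrt{1997054}}{16}$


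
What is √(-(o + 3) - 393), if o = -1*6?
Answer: I*√390 ≈ 19.748*I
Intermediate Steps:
o = -6
√(-(o + 3) - 393) = √(-(-6 + 3) - 393) = √(-1*(-3) - 393) = √(3 - 393) = √(-390) = I*√390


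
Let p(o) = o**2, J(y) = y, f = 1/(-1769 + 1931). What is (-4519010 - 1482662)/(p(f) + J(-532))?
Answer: 157507879968/13961807 ≈ 11281.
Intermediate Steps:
f = 1/162 ≈ 0.0061728
(-4519010 - 1482662)/(p(f) + J(-532)) = (-4519010 - 1482662)/((1/162)**2 - 532) = -6001672/(1/26244 - 532) = -6001672/(-13961807/26244) = -6001672*(-26244/13961807) = 157507879968/13961807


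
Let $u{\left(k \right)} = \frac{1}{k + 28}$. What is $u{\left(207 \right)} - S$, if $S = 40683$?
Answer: $- \frac{9560504}{235} \approx -40683.0$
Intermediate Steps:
$u{\left(k \right)} = \frac{1}{28 + k}$
$u{\left(207 \right)} - S = \frac{1}{28 + 207} - 40683 = \frac{1}{235} - 40683 = - \frac{9560504}{235}$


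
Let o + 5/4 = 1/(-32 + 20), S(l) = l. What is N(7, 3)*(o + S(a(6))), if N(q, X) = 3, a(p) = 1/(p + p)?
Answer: -15/4 ≈ -3.7500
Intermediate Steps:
a(p) = 1/(2*p)
o = -4/3 (o = -5/4 + 1/(-32 + 20) = -5/4 + 1/(-12) = -5/4 - 1/12 = -4/3 ≈ -1.3333)
N(7, 3)*(o + S(a(6))) = 3*(-4/3 + (1/2)/6) = 3*(-4/3 + (1/2)*(1/6)) = 3*(-4/3 + 1/12) = 3*(-5/4) = -15/4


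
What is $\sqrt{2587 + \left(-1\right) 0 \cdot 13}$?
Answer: $\sqrt{2587} \approx 50.863$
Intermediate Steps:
$\sqrt{2587 + \left(-1\right) 0 \cdot 13} = \sqrt{2587 + 0 \cdot 13} = \sqrt{2587 + 0} = \sqrt{2587}$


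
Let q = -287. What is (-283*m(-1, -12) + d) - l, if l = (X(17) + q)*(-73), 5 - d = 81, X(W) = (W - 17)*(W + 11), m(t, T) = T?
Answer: -17631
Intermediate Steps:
X(W) = (-17 + W)*(11 + W)
d = -76 (d = 5 - 1*81 = 5 - 81 = -76)
l = 20951 (l = ((-187 + 17² - 6*17) - 287)*(-73) = ((-187 + 289 - 102) - 287)*(-73) = (0 - 287)*(-73) = -287*(-73) = 20951)
(-283*m(-1, -12) + d) - l = (-283*(-12) - 76) - 1*20951 = (3396 - 76) - 20951 = 3320 - 20951 = -17631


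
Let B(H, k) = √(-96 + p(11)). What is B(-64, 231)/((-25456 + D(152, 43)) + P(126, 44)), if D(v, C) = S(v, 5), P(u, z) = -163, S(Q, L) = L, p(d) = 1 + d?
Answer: -I*√21/12807 ≈ -0.00035782*I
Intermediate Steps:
B(H, k) = 2*I*√21 (B(H, k) = √(-96 + (1 + 11)) = √(-96 + 12) = √(-84) = 2*I*√21)
D(v, C) = 5
B(-64, 231)/((-25456 + D(152, 43)) + P(126, 44)) = (2*I*√21)/((-25456 + 5) - 163) = (2*I*√21)/(-25451 - 163) = (2*I*√21)/(-25614) = (2*I*√21)*(-1/25614) = -I*√21/12807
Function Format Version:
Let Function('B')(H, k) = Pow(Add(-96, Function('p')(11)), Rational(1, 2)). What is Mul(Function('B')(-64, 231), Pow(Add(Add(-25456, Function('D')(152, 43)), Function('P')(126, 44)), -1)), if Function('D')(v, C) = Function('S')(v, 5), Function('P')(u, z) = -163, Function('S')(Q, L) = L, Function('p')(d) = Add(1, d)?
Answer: Mul(Rational(-1, 12807), I, Pow(21, Rational(1, 2))) ≈ Mul(-0.00035782, I)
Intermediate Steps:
Function('B')(H, k) = Mul(2, I, Pow(21, Rational(1, 2))) (Function('B')(H, k) = Pow(Add(-96, Add(1, 11)), Rational(1, 2)) = Pow(Add(-96, 12), Rational(1, 2)) = Pow(-84, Rational(1, 2)) = Mul(2, I, Pow(21, Rational(1, 2))))
Function('D')(v, C) = 5
Mul(Function('B')(-64, 231), Pow(Add(Add(-25456, Function('D')(152, 43)), Function('P')(126, 44)), -1)) = Mul(Mul(2, I, Pow(21, Rational(1, 2))), Pow(Add(Add(-25456, 5), -163), -1)) = Mul(Mul(2, I, Pow(21, Rational(1, 2))), Pow(Add(-25451, -163), -1)) = Mul(Mul(2, I, Pow(21, Rational(1, 2))), Pow(-25614, -1)) = Mul(Mul(2, I, Pow(21, Rational(1, 2))), Rational(-1, 25614)) = Mul(Rational(-1, 12807), I, Pow(21, Rational(1, 2)))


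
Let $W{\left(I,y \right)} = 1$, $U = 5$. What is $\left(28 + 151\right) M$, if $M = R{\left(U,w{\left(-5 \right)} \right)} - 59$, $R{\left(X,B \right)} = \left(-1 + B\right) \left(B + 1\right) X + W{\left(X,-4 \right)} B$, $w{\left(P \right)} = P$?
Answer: $10024$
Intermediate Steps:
$R{\left(X,B \right)} = B + X \left(1 + B\right) \left(-1 + B\right)$ ($R{\left(X,B \right)} = \left(-1 + B\right) \left(B + 1\right) X + 1 B = \left(-1 + B\right) \left(1 + B\right) X + B = \left(1 + B\right) \left(-1 + B\right) X + B = X \left(1 + B\right) \left(-1 + B\right) + B = B + X \left(1 + B\right) \left(-1 + B\right)$)
$M = 56$ ($M = \left(-5 - 5 + 5 \left(-5\right)^{2}\right) - 59 = \left(-5 - 5 + 5 \cdot 25\right) - 59 = \left(-5 - 5 + 125\right) - 59 = 115 - 59 = 56$)
$\left(28 + 151\right) M = \left(28 + 151\right) 56 = 179 \cdot 56 = 10024$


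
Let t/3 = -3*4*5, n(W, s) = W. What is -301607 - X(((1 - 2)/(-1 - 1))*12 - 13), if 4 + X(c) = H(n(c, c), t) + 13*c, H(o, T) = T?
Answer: -301332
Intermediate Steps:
t = -180 (t = 3*(-3*4*5) = 3*(-12*5) = 3*(-60) = -180)
X(c) = -184 + 13*c (X(c) = -4 + (-180 + 13*c) = -184 + 13*c)
-301607 - X(((1 - 2)/(-1 - 1))*12 - 13) = -301607 - (-184 + 13*(((1 - 2)/(-1 - 1))*12 - 13)) = -301607 - (-184 + 13*(-1/(-2)*12 - 13)) = -301607 - (-184 + 13*(-1*(-1/2)*12 - 13)) = -301607 - (-184 + 13*((1/2)*12 - 13)) = -301607 - (-184 + 13*(6 - 13)) = -301607 - (-184 + 13*(-7)) = -301607 - (-184 - 91) = -301607 - 1*(-275) = -301607 + 275 = -301332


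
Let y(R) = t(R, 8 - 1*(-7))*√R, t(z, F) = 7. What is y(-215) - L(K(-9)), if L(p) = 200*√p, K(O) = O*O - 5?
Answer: -400*√19 + 7*I*√215 ≈ -1743.6 + 102.64*I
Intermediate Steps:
K(O) = -5 + O² (K(O) = O² - 5 = -5 + O²)
y(R) = 7*√R
y(-215) - L(K(-9)) = 7*√(-215) - 200*√(-5 + (-9)²) = 7*(I*√215) - 200*√(-5 + 81) = 7*I*√215 - 200*√76 = 7*I*√215 - 200*2*√19 = 7*I*√215 - 400*√19 = -400*√19 + 7*I*√215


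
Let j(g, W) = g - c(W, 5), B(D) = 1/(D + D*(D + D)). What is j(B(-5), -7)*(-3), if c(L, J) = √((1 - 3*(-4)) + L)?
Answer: -1/15 + 3*√6 ≈ 7.2818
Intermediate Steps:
B(D) = 1/(D + 2*D²) (B(D) = 1/(D + D*(2*D)) = 1/(D + 2*D²))
c(L, J) = √(13 + L) (c(L, J) = √((1 + 12) + L) = √(13 + L))
j(g, W) = g - √(13 + W)
j(B(-5), -7)*(-3) = (1/((-5)*(1 + 2*(-5))) - √(13 - 7))*(-3) = (-1/(5*(1 - 10)) - √6)*(-3) = (-⅕/(-9) - √6)*(-3) = (-⅕*(-⅑) - √6)*(-3) = (1/45 - √6)*(-3) = -1/15 + 3*√6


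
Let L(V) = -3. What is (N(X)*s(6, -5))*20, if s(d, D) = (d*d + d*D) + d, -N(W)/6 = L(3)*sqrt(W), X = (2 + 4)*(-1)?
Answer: 4320*I*sqrt(6) ≈ 10582.0*I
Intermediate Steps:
X = -6 (X = 6*(-1) = -6)
N(W) = 18*sqrt(W) (N(W) = -(-18)*sqrt(W) = 18*sqrt(W))
s(d, D) = d + d**2 + D*d (s(d, D) = (d**2 + D*d) + d = d + d**2 + D*d)
(N(X)*s(6, -5))*20 = ((18*sqrt(-6))*(6*(1 - 5 + 6)))*20 = ((18*(I*sqrt(6)))*(6*2))*20 = ((18*I*sqrt(6))*12)*20 = (216*I*sqrt(6))*20 = 4320*I*sqrt(6)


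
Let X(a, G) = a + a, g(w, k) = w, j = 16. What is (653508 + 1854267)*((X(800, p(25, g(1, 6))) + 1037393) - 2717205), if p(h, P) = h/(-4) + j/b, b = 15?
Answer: -4208578098300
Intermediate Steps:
p(h, P) = 16/15 - h/4 (p(h, P) = h/(-4) + 16/15 = h*(-¼) + 16*(1/15) = -h/4 + 16/15 = 16/15 - h/4)
X(a, G) = 2*a
(653508 + 1854267)*((X(800, p(25, g(1, 6))) + 1037393) - 2717205) = (653508 + 1854267)*((2*800 + 1037393) - 2717205) = 2507775*((1600 + 1037393) - 2717205) = 2507775*(1038993 - 2717205) = 2507775*(-1678212) = -4208578098300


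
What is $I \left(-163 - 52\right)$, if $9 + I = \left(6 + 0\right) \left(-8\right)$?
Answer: $12255$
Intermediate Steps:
$I = -57$ ($I = -9 + \left(6 + 0\right) \left(-8\right) = -9 + 6 \left(-8\right) = -9 - 48 = -57$)
$I \left(-163 - 52\right) = - 57 \left(-163 - 52\right) = \left(-57\right) \left(-215\right) = 12255$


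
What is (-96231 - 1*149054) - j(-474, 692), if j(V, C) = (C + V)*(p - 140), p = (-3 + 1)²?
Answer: -215637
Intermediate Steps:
p = 4 (p = (-2)² = 4)
j(V, C) = -136*C - 136*V (j(V, C) = (C + V)*(4 - 140) = (C + V)*(-136) = -136*C - 136*V)
(-96231 - 1*149054) - j(-474, 692) = (-96231 - 1*149054) - (-136*692 - 136*(-474)) = (-96231 - 149054) - (-94112 + 64464) = -245285 - 1*(-29648) = -245285 + 29648 = -215637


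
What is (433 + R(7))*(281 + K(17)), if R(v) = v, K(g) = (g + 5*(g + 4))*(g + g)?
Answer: 1948760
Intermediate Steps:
K(g) = 2*g*(20 + 6*g) (K(g) = (g + 5*(4 + g))*(2*g) = (g + (20 + 5*g))*(2*g) = (20 + 6*g)*(2*g) = 2*g*(20 + 6*g))
(433 + R(7))*(281 + K(17)) = (433 + 7)*(281 + 4*17*(10 + 3*17)) = 440*(281 + 4*17*(10 + 51)) = 440*(281 + 4*17*61) = 440*(281 + 4148) = 440*4429 = 1948760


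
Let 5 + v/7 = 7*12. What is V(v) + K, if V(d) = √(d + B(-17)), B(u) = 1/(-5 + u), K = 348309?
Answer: 348309 + √267630/22 ≈ 3.4833e+5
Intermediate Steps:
v = 553 (v = -35 + 7*(7*12) = -35 + 7*84 = -35 + 588 = 553)
V(d) = √(-1/22 + d) (V(d) = √(d + 1/(-5 - 17)) = √(d + 1/(-22)) = √(d - 1/22) = √(-1/22 + d))
V(v) + K = √(-22 + 484*553)/22 + 348309 = √(-22 + 267652)/22 + 348309 = √267630/22 + 348309 = 348309 + √267630/22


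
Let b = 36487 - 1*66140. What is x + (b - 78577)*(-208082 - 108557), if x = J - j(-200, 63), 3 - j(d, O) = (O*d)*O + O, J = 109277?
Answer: 34269154507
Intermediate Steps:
b = -29653 (b = 36487 - 66140 = -29653)
j(d, O) = 3 - O - d*O² (j(d, O) = 3 - ((O*d)*O + O) = 3 - (d*O² + O) = 3 - (O + d*O²) = 3 + (-O - d*O²) = 3 - O - d*O²)
x = -684463 (x = 109277 - (3 - 1*63 - 1*(-200)*63²) = 109277 - (3 - 63 - 1*(-200)*3969) = 109277 - (3 - 63 + 793800) = 109277 - 1*793740 = 109277 - 793740 = -684463)
x + (b - 78577)*(-208082 - 108557) = -684463 + (-29653 - 78577)*(-208082 - 108557) = -684463 - 108230*(-316639) = -684463 + 34269838970 = 34269154507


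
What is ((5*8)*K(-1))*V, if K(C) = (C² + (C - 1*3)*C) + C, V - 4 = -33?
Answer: -4640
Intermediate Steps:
V = -29 (V = 4 - 33 = -29)
K(C) = C + C² + C*(-3 + C) (K(C) = (C² + (C - 3)*C) + C = (C² + (-3 + C)*C) + C = (C² + C*(-3 + C)) + C = C + C² + C*(-3 + C))
((5*8)*K(-1))*V = ((5*8)*(2*(-1)*(-1 - 1)))*(-29) = (40*(2*(-1)*(-2)))*(-29) = (40*4)*(-29) = 160*(-29) = -4640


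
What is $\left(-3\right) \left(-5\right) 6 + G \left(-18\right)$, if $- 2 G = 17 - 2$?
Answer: $225$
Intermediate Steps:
$G = - \frac{15}{2}$ ($G = - \frac{17 - 2}{2} = \left(- \frac{1}{2}\right) 15 = - \frac{15}{2} \approx -7.5$)
$\left(-3\right) \left(-5\right) 6 + G \left(-18\right) = \left(-3\right) \left(-5\right) 6 - -135 = 15 \cdot 6 + 135 = 90 + 135 = 225$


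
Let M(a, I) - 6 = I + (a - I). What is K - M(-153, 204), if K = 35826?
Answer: 35973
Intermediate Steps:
M(a, I) = 6 + a (M(a, I) = 6 + (I + (a - I)) = 6 + a)
K - M(-153, 204) = 35826 - (6 - 153) = 35826 - 1*(-147) = 35826 + 147 = 35973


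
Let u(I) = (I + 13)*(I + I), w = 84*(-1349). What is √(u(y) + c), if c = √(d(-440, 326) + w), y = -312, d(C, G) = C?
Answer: √(186576 + 2*I*√28439) ≈ 431.94 + 0.39*I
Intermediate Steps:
w = -113316
u(I) = 2*I*(13 + I) (u(I) = (13 + I)*(2*I) = 2*I*(13 + I))
c = 2*I*√28439 (c = √(-440 - 113316) = √(-113756) = 2*I*√28439 ≈ 337.28*I)
√(u(y) + c) = √(2*(-312)*(13 - 312) + 2*I*√28439) = √(2*(-312)*(-299) + 2*I*√28439) = √(186576 + 2*I*√28439)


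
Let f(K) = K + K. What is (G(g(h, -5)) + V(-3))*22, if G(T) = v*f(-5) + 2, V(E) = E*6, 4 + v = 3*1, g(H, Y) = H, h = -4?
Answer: -132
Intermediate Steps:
f(K) = 2*K
v = -1 (v = -4 + 3*1 = -4 + 3 = -1)
V(E) = 6*E
G(T) = 12 (G(T) = -2*(-5) + 2 = -1*(-10) + 2 = 10 + 2 = 12)
(G(g(h, -5)) + V(-3))*22 = (12 + 6*(-3))*22 = (12 - 18)*22 = -6*22 = -132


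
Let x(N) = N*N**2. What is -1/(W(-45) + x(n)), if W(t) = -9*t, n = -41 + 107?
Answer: -1/287901 ≈ -3.4734e-6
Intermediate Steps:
n = 66
x(N) = N**3
-1/(W(-45) + x(n)) = -1/(-9*(-45) + 66**3) = -1/(405 + 287496) = -1/287901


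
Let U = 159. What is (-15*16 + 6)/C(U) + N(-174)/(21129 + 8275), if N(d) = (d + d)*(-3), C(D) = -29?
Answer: 1727703/213179 ≈ 8.1045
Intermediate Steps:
N(d) = -6*d (N(d) = (2*d)*(-3) = -6*d)
(-15*16 + 6)/C(U) + N(-174)/(21129 + 8275) = (-15*16 + 6)/(-29) + (-6*(-174))/(21129 + 8275) = (-240 + 6)*(-1/29) + 1044/29404 = -234*(-1/29) + 1044*(1/29404) = 234/29 + 261/7351 = 1727703/213179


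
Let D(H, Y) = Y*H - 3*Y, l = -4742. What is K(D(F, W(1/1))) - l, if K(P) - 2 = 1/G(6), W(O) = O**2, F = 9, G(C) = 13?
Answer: 61673/13 ≈ 4744.1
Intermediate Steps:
D(H, Y) = -3*Y + H*Y (D(H, Y) = H*Y - 3*Y = -3*Y + H*Y)
K(P) = 27/13 (K(P) = 2 + 1/13 = 27/13)
K(D(F, W(1/1))) - l = 27/13 - 1*(-4742) = 27/13 + 4742 = 61673/13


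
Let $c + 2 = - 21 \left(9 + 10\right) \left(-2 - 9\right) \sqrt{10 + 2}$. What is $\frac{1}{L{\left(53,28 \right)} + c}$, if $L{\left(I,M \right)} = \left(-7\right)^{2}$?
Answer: $- \frac{47}{231157643} + \frac{8778 \sqrt{3}}{231157643} \approx 6.557 \cdot 10^{-5}$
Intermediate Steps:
$L{\left(I,M \right)} = 49$
$c = -2 + 8778 \sqrt{3}$ ($c = -2 + - 21 \left(9 + 10\right) \left(-2 - 9\right) \sqrt{10 + 2} = -2 + - 21 \cdot 19 \left(-11\right) \sqrt{12} = -2 + \left(-21\right) \left(-209\right) 2 \sqrt{3} = -2 + 4389 \cdot 2 \sqrt{3} = -2 + 8778 \sqrt{3} \approx 15202.0$)
$\frac{1}{L{\left(53,28 \right)} + c} = \frac{1}{49 - \left(2 - 8778 \sqrt{3}\right)} = \frac{1}{47 + 8778 \sqrt{3}}$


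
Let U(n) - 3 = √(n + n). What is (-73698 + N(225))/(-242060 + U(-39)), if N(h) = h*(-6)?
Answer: 18165893736/58591591327 + 75048*I*√78/58591591327 ≈ 0.31004 + 1.1312e-5*I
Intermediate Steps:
U(n) = 3 + √2*√n (U(n) = 3 + √(n + n) = 3 + √(2*n) = 3 + √2*√n)
N(h) = -6*h
(-73698 + N(225))/(-242060 + U(-39)) = (-73698 - 6*225)/(-242060 + (3 + √2*√(-39))) = (-73698 - 1350)/(-242060 + (3 + √2*(I*√39))) = -75048/(-242060 + (3 + I*√78)) = -75048/(-242057 + I*√78)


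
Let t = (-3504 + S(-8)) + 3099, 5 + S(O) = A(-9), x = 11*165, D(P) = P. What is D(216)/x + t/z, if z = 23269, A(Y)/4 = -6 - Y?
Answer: 1434578/14077745 ≈ 0.10190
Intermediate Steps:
A(Y) = -24 - 4*Y (A(Y) = 4*(-6 - Y) = -24 - 4*Y)
x = 1815
S(O) = 7 (S(O) = -5 + (-24 - 4*(-9)) = -5 + (-24 + 36) = -5 + 12 = 7)
t = -398 (t = (-3504 + 7) + 3099 = -3497 + 3099 = -398)
D(216)/x + t/z = 216/1815 - 398/23269 = 216*(1/1815) - 398*1/23269 = 72/605 - 398/23269 = 1434578/14077745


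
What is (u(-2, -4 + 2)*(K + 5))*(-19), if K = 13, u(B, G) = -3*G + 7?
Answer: -4446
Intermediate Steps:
u(B, G) = 7 - 3*G
(u(-2, -4 + 2)*(K + 5))*(-19) = ((7 - 3*(-4 + 2))*(13 + 5))*(-19) = ((7 - 3*(-2))*18)*(-19) = ((7 + 6)*18)*(-19) = (13*18)*(-19) = 234*(-19) = -4446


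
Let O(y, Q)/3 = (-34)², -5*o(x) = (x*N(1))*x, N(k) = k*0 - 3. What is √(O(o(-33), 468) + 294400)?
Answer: 2*√74467 ≈ 545.77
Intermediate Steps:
N(k) = -3 (N(k) = 0 - 3 = -3)
o(x) = 3*x²/5 (o(x) = -x*(-3)*x/5 = -(-3*x)*x/5 = -(-3)*x²/5 = 3*x²/5)
O(y, Q) = 3468 (O(y, Q) = 3*(-34)² = 3*1156 = 3468)
√(O(o(-33), 468) + 294400) = √(3468 + 294400) = √297868 = 2*√74467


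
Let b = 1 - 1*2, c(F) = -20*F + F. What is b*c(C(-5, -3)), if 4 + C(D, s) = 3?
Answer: -19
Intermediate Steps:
C(D, s) = -1 (C(D, s) = -4 + 3 = -1)
c(F) = -19*F
b = -1 (b = 1 - 2 = -1)
b*c(C(-5, -3)) = -(-19)*(-1) = -1*19 = -19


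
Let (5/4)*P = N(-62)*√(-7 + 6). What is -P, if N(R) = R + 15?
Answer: 188*I/5 ≈ 37.6*I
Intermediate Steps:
N(R) = 15 + R
P = -188*I/5 (P = 4*((15 - 62)*√(-7 + 6))/5 = 4*(-47*I)/5 = -188*I/5 ≈ -37.6*I)
-P = -(-188)*I/5 = 188*I/5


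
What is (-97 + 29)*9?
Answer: -612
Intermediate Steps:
(-97 + 29)*9 = -68*9 = -612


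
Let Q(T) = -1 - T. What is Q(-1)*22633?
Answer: 0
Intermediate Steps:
Q(-1)*22633 = (-1 - 1*(-1))*22633 = (-1 + 1)*22633 = 0*22633 = 0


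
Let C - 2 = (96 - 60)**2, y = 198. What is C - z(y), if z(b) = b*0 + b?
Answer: 1100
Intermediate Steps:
C = 1298 (C = 2 + (96 - 60)**2 = 2 + 36**2 = 2 + 1296 = 1298)
z(b) = b (z(b) = 0 + b = b)
C - z(y) = 1298 - 1*198 = 1298 - 198 = 1100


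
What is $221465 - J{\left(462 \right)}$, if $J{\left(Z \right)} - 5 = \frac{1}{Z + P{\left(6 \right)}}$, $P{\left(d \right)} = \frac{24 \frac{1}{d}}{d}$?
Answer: $\frac{307386477}{1388} \approx 2.2146 \cdot 10^{5}$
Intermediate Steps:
$P{\left(d \right)} = \frac{24}{d^{2}}$
$J{\left(Z \right)} = 5 + \frac{1}{\frac{2}{3} + Z}$ ($J{\left(Z \right)} = 5 + \frac{1}{Z + \frac{24}{36}} = 5 + \frac{1}{Z + 24 \cdot \frac{1}{36}} = 5 + \frac{1}{Z + \frac{2}{3}} = 5 + \frac{1}{\frac{2}{3} + Z}$)
$221465 - J{\left(462 \right)} = 221465 - \frac{13 + 15 \cdot 462}{2 + 3 \cdot 462} = 221465 - \frac{13 + 6930}{2 + 1386} = 221465 - \frac{1}{1388} \cdot 6943 = 221465 - \frac{6943}{1388} = \frac{307386477}{1388}$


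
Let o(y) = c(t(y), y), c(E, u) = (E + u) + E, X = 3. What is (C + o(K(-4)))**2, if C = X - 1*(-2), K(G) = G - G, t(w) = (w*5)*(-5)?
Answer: 25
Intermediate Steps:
t(w) = -25*w (t(w) = (5*w)*(-5) = -25*w)
K(G) = 0
C = 5 (C = 3 - 1*(-2) = 3 + 2 = 5)
c(E, u) = u + 2*E
o(y) = -49*y (o(y) = y + 2*(-25*y) = y - 50*y = -49*y)
(C + o(K(-4)))**2 = (5 - 49*0)**2 = (5 + 0)**2 = 5**2 = 25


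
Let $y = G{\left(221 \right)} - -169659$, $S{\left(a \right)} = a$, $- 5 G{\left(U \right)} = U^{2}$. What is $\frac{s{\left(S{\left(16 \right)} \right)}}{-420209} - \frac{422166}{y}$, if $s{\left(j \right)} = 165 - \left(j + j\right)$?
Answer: $- \frac{443548045426}{167968882943} \approx -2.6407$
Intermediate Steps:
$G{\left(U \right)} = - \frac{U^{2}}{5}$
$s{\left(j \right)} = 165 - 2 j$
$y = \frac{799454}{5}$ ($y = - \frac{221^{2}}{5} - -169659 = \left(- \frac{1}{5}\right) 48841 + 169659 = - \frac{48841}{5} + 169659 = \frac{799454}{5} \approx 1.5989 \cdot 10^{5}$)
$\frac{s{\left(S{\left(16 \right)} \right)}}{-420209} - \frac{422166}{y} = \frac{165 - 32}{-420209} - \frac{422166}{\frac{799454}{5}} = \left(165 - 32\right) \left(- \frac{1}{420209}\right) - \frac{1055415}{399727} = 133 \left(- \frac{1}{420209}\right) - \frac{1055415}{399727} = - \frac{133}{420209} - \frac{1055415}{399727} = - \frac{443548045426}{167968882943}$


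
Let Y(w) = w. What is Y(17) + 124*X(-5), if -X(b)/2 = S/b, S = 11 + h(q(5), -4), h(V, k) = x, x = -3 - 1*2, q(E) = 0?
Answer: 1573/5 ≈ 314.60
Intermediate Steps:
x = -5 (x = -3 - 2 = -5)
h(V, k) = -5
S = 6 (S = 11 - 5 = 6)
X(b) = -12/b
Y(17) + 124*X(-5) = 17 + 124*(-12/(-5)) = 17 + 124*(-12*(-1/5)) = 17 + 124*(12/5) = 17 + 1488/5 = 1573/5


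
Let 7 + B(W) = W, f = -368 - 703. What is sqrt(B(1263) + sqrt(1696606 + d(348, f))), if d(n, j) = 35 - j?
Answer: 2*sqrt(314 + sqrt(106107)) ≈ 50.586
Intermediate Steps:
f = -1071
B(W) = -7 + W
sqrt(B(1263) + sqrt(1696606 + d(348, f))) = sqrt((-7 + 1263) + sqrt(1696606 + (35 - 1*(-1071)))) = sqrt(1256 + sqrt(1696606 + (35 + 1071))) = sqrt(1256 + sqrt(1696606 + 1106)) = sqrt(1256 + sqrt(1697712)) = sqrt(1256 + 4*sqrt(106107))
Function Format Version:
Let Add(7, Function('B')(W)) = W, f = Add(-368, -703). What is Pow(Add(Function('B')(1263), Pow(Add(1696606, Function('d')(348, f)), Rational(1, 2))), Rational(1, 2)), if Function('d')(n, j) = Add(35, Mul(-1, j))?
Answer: Mul(2, Pow(Add(314, Pow(106107, Rational(1, 2))), Rational(1, 2))) ≈ 50.586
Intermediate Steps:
f = -1071
Function('B')(W) = Add(-7, W)
Pow(Add(Function('B')(1263), Pow(Add(1696606, Function('d')(348, f)), Rational(1, 2))), Rational(1, 2)) = Pow(Add(Add(-7, 1263), Pow(Add(1696606, Add(35, Mul(-1, -1071))), Rational(1, 2))), Rational(1, 2)) = Pow(Add(1256, Pow(Add(1696606, Add(35, 1071)), Rational(1, 2))), Rational(1, 2)) = Pow(Add(1256, Pow(Add(1696606, 1106), Rational(1, 2))), Rational(1, 2)) = Pow(Add(1256, Pow(1697712, Rational(1, 2))), Rational(1, 2)) = Pow(Add(1256, Mul(4, Pow(106107, Rational(1, 2)))), Rational(1, 2))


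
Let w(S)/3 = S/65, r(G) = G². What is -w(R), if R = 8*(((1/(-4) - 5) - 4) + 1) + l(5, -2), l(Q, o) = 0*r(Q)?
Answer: 198/65 ≈ 3.0462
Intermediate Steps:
l(Q, o) = 0 (l(Q, o) = 0*Q² = 0)
R = -66 (R = 8*(((1/(-4) - 5) - 4) + 1) + 0 = 8*(((1*(-¼) - 5) - 4) + 1) + 0 = 8*(((-¼ - 5) - 4) + 1) + 0 = 8*((-21/4 - 4) + 1) + 0 = 8*(-37/4 + 1) + 0 = 8*(-33/4) + 0 = -66 + 0 = -66)
w(S) = 3*S/65 (w(S) = 3*(S/65) = 3*S/65)
-w(R) = -3*(-66)/65 = -1*(-198/65) = 198/65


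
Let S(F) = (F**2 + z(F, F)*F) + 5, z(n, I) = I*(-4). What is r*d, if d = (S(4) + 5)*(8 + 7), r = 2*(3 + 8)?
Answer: -12540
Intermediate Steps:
z(n, I) = -4*I
S(F) = 5 - 3*F**2 (S(F) = (F**2 + (-4*F)*F) + 5 = (F**2 - 4*F**2) + 5 = -3*F**2 + 5 = 5 - 3*F**2)
r = 22 (r = 2*11 = 22)
d = -570 (d = ((5 - 3*4**2) + 5)*(8 + 7) = ((5 - 3*16) + 5)*15 = ((5 - 48) + 5)*15 = (-43 + 5)*15 = -38*15 = -570)
r*d = 22*(-570) = -12540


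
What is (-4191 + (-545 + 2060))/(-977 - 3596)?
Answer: 2676/4573 ≈ 0.58517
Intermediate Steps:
(-4191 + (-545 + 2060))/(-977 - 3596) = (-4191 + 1515)/(-4573) = -2676*(-1/4573) = 2676/4573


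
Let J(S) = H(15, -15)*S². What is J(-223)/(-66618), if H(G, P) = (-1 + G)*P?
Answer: 1740515/11103 ≈ 156.76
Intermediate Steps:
H(G, P) = P*(-1 + G)
J(S) = -210*S² (J(S) = (-15*(-1 + 15))*S² = (-15*14)*S² = -210*S²)
J(-223)/(-66618) = -210*(-223)²/(-66618) = -210*49729*(-1/66618) = -10443090*(-1/66618) = 1740515/11103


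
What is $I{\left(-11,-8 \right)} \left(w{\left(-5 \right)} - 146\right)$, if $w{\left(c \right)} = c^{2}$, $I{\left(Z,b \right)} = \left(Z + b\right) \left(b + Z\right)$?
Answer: $-43681$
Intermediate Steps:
$I{\left(Z,b \right)} = \left(Z + b\right)^{2}$ ($I{\left(Z,b \right)} = \left(Z + b\right) \left(Z + b\right) = \left(Z + b\right)^{2}$)
$I{\left(-11,-8 \right)} \left(w{\left(-5 \right)} - 146\right) = \left(-11 - 8\right)^{2} \left(\left(-5\right)^{2} - 146\right) = \left(-19\right)^{2} \left(25 - 146\right) = 361 \left(-121\right) = -43681$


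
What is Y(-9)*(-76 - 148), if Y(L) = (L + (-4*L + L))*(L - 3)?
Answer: 48384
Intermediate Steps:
Y(L) = -2*L*(-3 + L) (Y(L) = (L - 3*L)*(-3 + L) = (-2*L)*(-3 + L) = -2*L*(-3 + L))
Y(-9)*(-76 - 148) = (2*(-9)*(3 - 1*(-9)))*(-76 - 148) = (2*(-9)*(3 + 9))*(-224) = (2*(-9)*12)*(-224) = -216*(-224) = 48384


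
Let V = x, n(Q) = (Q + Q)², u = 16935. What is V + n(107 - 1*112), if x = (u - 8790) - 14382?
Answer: -6137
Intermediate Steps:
x = -6237 (x = (16935 - 8790) - 14382 = 8145 - 14382 = -6237)
n(Q) = 4*Q² (n(Q) = (2*Q)² = 4*Q²)
V = -6237
V + n(107 - 1*112) = -6237 + 4*(107 - 1*112)² = -6237 + 4*(107 - 112)² = -6237 + 4*(-5)² = -6237 + 4*25 = -6237 + 100 = -6137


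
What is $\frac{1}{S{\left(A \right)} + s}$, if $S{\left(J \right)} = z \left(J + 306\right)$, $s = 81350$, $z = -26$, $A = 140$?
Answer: $\frac{1}{69754} \approx 1.4336 \cdot 10^{-5}$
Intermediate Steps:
$S{\left(J \right)} = -7956 - 26 J$ ($S{\left(J \right)} = - 26 \left(J + 306\right) = - 26 \left(306 + J\right) = -7956 - 26 J$)
$\frac{1}{S{\left(A \right)} + s} = \frac{1}{\left(-7956 - 3640\right) + 81350} = \frac{1}{-11596 + 81350} = \frac{1}{69754}$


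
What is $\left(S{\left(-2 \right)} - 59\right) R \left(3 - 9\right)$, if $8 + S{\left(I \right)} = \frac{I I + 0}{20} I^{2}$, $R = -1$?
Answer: $- \frac{1986}{5} \approx -397.2$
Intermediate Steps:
$S{\left(I \right)} = -8 + \frac{I^{4}}{20}$ ($S{\left(I \right)} = -8 + \frac{I I + 0}{20} I^{2} = -8 + \left(I^{2} + 0\right) \frac{1}{20} I^{2} = -8 + I^{2} \cdot \frac{1}{20} I^{2} = -8 + \frac{I^{2}}{20} I^{2} = -8 + \frac{I^{4}}{20}$)
$\left(S{\left(-2 \right)} - 59\right) R \left(3 - 9\right) = \left(\left(-8 + \frac{\left(-2\right)^{4}}{20}\right) - 59\right) \left(- (3 - 9)\right) = \left(\left(-8 + \frac{1}{20} \cdot 16\right) - 59\right) \left(\left(-1\right) \left(-6\right)\right) = \left(\left(-8 + \frac{4}{5}\right) - 59\right) 6 = \left(- \frac{36}{5} - 59\right) 6 = \left(- \frac{331}{5}\right) 6 = - \frac{1986}{5}$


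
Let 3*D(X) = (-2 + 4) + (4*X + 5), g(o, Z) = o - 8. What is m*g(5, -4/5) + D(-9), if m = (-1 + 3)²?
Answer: -65/3 ≈ -21.667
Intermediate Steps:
m = 4 (m = 2² = 4)
g(o, Z) = -8 + o
D(X) = 7/3 + 4*X/3 (D(X) = ((-2 + 4) + (4*X + 5))/3 = (2 + (5 + 4*X))/3 = (7 + 4*X)/3 = 7/3 + 4*X/3)
m*g(5, -4/5) + D(-9) = 4*(-8 + 5) + (7/3 + (4/3)*(-9)) = 4*(-3) + (7/3 - 12) = -12 - 29/3 = -65/3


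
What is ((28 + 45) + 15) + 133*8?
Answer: 1152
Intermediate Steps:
((28 + 45) + 15) + 133*8 = (73 + 15) + 1064 = 88 + 1064 = 1152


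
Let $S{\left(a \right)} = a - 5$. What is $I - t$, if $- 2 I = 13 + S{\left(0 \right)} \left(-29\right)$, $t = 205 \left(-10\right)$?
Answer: $1971$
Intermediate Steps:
$t = -2050$
$S{\left(a \right)} = -5 + a$
$I = -79$ ($I = - \frac{13 + \left(-5 + 0\right) \left(-29\right)}{2} = - \frac{13 - -145}{2} = - \frac{13 + 145}{2} = \left(- \frac{1}{2}\right) 158 = -79$)
$I - t = -79 - -2050 = -79 + 2050 = 1971$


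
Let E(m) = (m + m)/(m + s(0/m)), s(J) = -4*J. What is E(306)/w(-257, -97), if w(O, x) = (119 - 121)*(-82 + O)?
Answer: 1/339 ≈ 0.0029499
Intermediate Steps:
w(O, x) = 164 - 2*O (w(O, x) = -2*(-82 + O) = 164 - 2*O)
E(m) = 2 (E(m) = (m + m)/(m - 0/m) = (2*m)/(m - 4*0) = (2*m)/(m + 0) = (2*m)/m = 2)
E(306)/w(-257, -97) = 2/(164 - 2*(-257)) = 2/(164 + 514) = 2/678 = 2*(1/678) = 1/339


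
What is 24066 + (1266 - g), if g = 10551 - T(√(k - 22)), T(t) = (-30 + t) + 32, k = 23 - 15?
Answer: 14783 + I*√14 ≈ 14783.0 + 3.7417*I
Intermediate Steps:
k = 8
T(t) = 2 + t
g = 10549 - I*√14 (g = 10551 - (2 + √(8 - 22)) = 10551 - (2 + √(-14)) = 10551 - (2 + I*√14) = 10551 + (-2 - I*√14) = 10549 - I*√14 ≈ 10549.0 - 3.7417*I)
24066 + (1266 - g) = 24066 + (1266 - (10549 - I*√14)) = 24066 + (1266 + (-10549 + I*√14)) = 24066 + (-9283 + I*√14) = 14783 + I*√14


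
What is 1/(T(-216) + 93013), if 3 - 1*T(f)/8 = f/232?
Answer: 29/2698289 ≈ 1.0748e-5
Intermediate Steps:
T(f) = 24 - f/29 (T(f) = 24 - 8*f/232 = 24 - f/29)
1/(T(-216) + 93013) = 1/((24 - 1/29*(-216)) + 93013) = 1/((24 + 216/29) + 93013) = 1/(912/29 + 93013) = 1/(2698289/29) = 29/2698289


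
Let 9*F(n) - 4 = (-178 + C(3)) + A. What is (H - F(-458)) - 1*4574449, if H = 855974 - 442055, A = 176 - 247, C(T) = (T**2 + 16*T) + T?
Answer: -37444585/9 ≈ -4.1605e+6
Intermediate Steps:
C(T) = T**2 + 17*T
A = -71
F(n) = -185/9 (F(n) = 4/9 + ((-178 + 3*(17 + 3)) - 71)/9 = 4/9 + ((-178 + 3*20) - 71)/9 = 4/9 + ((-178 + 60) - 71)/9 = 4/9 + (-118 - 71)/9 = 4/9 + (1/9)*(-189) = 4/9 - 21 = -185/9)
H = 413919
(H - F(-458)) - 1*4574449 = (413919 - 1*(-185/9)) - 1*4574449 = (413919 + 185/9) - 4574449 = 3725456/9 - 4574449 = -37444585/9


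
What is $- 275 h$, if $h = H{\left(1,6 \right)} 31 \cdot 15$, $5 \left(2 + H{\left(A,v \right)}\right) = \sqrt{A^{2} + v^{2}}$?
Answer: $255750 - 25575 \sqrt{37} \approx 1.0018 \cdot 10^{5}$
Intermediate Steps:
$H{\left(A,v \right)} = -2 + \frac{\sqrt{A^{2} + v^{2}}}{5}$
$h = -930 + 93 \sqrt{37}$ ($h = \left(-2 + \frac{\sqrt{1^{2} + 6^{2}}}{5}\right) 31 \cdot 15 = \left(-2 + \frac{\sqrt{1 + 36}}{5}\right) 31 \cdot 15 = \left(-2 + \frac{\sqrt{37}}{5}\right) 31 \cdot 15 = \left(-62 + \frac{31 \sqrt{37}}{5}\right) 15 = -930 + 93 \sqrt{37} \approx -364.3$)
$- 275 h = - 275 \left(-930 + 93 \sqrt{37}\right) = 255750 - 25575 \sqrt{37}$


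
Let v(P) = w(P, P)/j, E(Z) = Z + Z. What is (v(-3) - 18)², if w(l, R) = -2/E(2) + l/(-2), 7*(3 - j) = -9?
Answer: 284089/900 ≈ 315.65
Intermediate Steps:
j = 30/7 (j = 3 - ⅐*(-9) = 3 + 9/7 = 30/7 ≈ 4.2857)
E(Z) = 2*Z
w(l, R) = -½ - l/2 (w(l, R) = -2/(2*2) + l/(-2) = -2/4 + l*(-½) = -2*¼ - l/2 = -½ - l/2)
v(P) = -7/60 - 7*P/60 (v(P) = (-½ - P/2)/(30/7) = (-½ - P/2)*(7/30) = -7/60 - 7*P/60)
(v(-3) - 18)² = ((-7/60 - 7/60*(-3)) - 18)² = ((-7/60 + 7/20) - 18)² = (7/30 - 18)² = (-533/30)² = 284089/900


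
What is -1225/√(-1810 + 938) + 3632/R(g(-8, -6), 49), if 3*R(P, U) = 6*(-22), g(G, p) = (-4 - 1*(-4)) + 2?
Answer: -908/11 + 1225*I*√218/436 ≈ -82.545 + 41.484*I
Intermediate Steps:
g(G, p) = 2 (g(G, p) = (-4 + 4) + 2 = 0 + 2 = 2)
R(P, U) = -44 (R(P, U) = (6*(-22))/3 = (⅓)*(-132) = -44)
-1225/√(-1810 + 938) + 3632/R(g(-8, -6), 49) = -1225/√(-1810 + 938) + 3632/(-44) = -1225*(-I*√218/436) + 3632*(-1/44) = -1225*(-I*√218/436) - 908/11 = -(-1225)*I*√218/436 - 908/11 = 1225*I*√218/436 - 908/11 = -908/11 + 1225*I*√218/436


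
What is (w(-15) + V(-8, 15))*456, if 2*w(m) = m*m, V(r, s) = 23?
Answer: 61788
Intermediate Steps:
w(m) = m²/2 (w(m) = (m*m)/2 = m²/2)
(w(-15) + V(-8, 15))*456 = ((½)*(-15)² + 23)*456 = ((½)*225 + 23)*456 = (225/2 + 23)*456 = (271/2)*456 = 61788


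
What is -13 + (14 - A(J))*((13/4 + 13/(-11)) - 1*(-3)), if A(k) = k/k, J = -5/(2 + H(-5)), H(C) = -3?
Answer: 2327/44 ≈ 52.886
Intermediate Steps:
J = 5 (J = -5/(2 - 3) = -5/(-1) = -5*(-1) = 5)
A(k) = 1
-13 + (14 - A(J))*((13/4 + 13/(-11)) - 1*(-3)) = -13 + (14 - 1*1)*((13/4 + 13/(-11)) - 1*(-3)) = -13 + (14 - 1)*((13*(¼) + 13*(-1/11)) + 3) = -13 + 13*((13/4 - 13/11) + 3) = -13 + 13*(91/44 + 3) = -13 + 13*(223/44) = -13 + 2899/44 = 2327/44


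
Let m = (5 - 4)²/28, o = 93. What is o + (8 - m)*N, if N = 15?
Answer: 5949/28 ≈ 212.46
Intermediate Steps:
m = 1/28 (m = 1²*(1/28) = 1*(1/28) = 1/28 ≈ 0.035714)
o + (8 - m)*N = 93 + (8 - 1*1/28)*15 = 93 + (8 - 1/28)*15 = 93 + (223/28)*15 = 93 + 3345/28 = 5949/28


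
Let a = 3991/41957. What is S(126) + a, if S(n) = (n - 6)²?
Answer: 604184791/41957 ≈ 14400.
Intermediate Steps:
S(n) = (-6 + n)²
a = 3991/41957 (a = 3991*(1/41957) = 3991/41957 ≈ 0.095121)
S(126) + a = (-6 + 126)² + 3991/41957 = 120² + 3991/41957 = 14400 + 3991/41957 = 604184791/41957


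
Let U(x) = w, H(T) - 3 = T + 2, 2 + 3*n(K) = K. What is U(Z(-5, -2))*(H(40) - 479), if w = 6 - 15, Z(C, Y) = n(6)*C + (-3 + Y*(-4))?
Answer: 3906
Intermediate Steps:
n(K) = -⅔ + K/3
Z(C, Y) = -3 - 4*Y + 4*C/3 (Z(C, Y) = (-⅔ + (⅓)*6)*C + (-3 + Y*(-4)) = (-⅔ + 2)*C + (-3 - 4*Y) = 4*C/3 + (-3 - 4*Y) = -3 - 4*Y + 4*C/3)
H(T) = 5 + T (H(T) = 3 + (T + 2) = 3 + (2 + T) = 5 + T)
w = -9
U(x) = -9
U(Z(-5, -2))*(H(40) - 479) = -9*((5 + 40) - 479) = -9*(45 - 479) = -9*(-434) = 3906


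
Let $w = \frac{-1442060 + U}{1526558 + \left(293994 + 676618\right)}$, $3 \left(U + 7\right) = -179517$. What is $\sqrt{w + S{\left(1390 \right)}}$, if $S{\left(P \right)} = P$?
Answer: $\frac{\sqrt{2166023029441245}}{1248585} \approx 37.275$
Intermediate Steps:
$U = -59846$ ($U = -7 + \frac{1}{3} \left(-179517\right) = -7 - 59839 = -59846$)
$w = - \frac{750953}{1248585}$ ($w = \frac{-1442060 - 59846}{1526558 + \left(293994 + 676618\right)} = - \frac{1501906}{1526558 + 970612} = - \frac{1501906}{2497170} = \left(-1501906\right) \frac{1}{2497170} = - \frac{750953}{1248585} \approx -0.60144$)
$\sqrt{w + S{\left(1390 \right)}} = \sqrt{- \frac{750953}{1248585} + 1390} = \sqrt{\frac{1734782197}{1248585}} = \frac{\sqrt{2166023029441245}}{1248585}$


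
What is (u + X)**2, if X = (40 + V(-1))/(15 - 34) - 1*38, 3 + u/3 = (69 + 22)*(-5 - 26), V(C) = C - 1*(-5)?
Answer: 26157886756/361 ≈ 7.2460e+7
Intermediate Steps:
V(C) = 5 + C (V(C) = C + 5 = 5 + C)
u = -8472 (u = -9 + 3*((69 + 22)*(-5 - 26)) = -9 + 3*(91*(-31)) = -9 + 3*(-2821) = -9 - 8463 = -8472)
X = -766/19 (X = (40 + (5 - 1))/(15 - 34) - 1*38 = (40 + 4)/(-19) - 38 = 44*(-1/19) - 38 = -44/19 - 38 = -766/19 ≈ -40.316)
(u + X)**2 = (-8472 - 766/19)**2 = (-161734/19)**2 = 26157886756/361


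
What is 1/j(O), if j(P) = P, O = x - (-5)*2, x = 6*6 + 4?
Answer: 1/50 ≈ 0.020000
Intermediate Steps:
x = 40 (x = 36 + 4 = 40)
O = 50 (O = 40 - (-5)*2 = 40 - 1*(-10) = 40 + 10 = 50)
1/j(O) = 1/50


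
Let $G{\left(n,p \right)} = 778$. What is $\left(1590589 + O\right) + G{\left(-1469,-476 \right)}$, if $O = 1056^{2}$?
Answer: $2706503$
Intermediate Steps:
$O = 1115136$
$\left(1590589 + O\right) + G{\left(-1469,-476 \right)} = \left(1590589 + 1115136\right) + 778 = 2705725 + 778 = 2706503$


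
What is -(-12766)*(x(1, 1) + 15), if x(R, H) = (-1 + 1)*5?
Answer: 191490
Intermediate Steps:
x(R, H) = 0 (x(R, H) = 0*5 = 0)
-(-12766)*(x(1, 1) + 15) = -(-12766)*(0 + 15) = -(-12766)*15 = -491*(-390) = 191490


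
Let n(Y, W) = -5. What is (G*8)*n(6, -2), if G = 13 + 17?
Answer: -1200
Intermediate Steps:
G = 30
(G*8)*n(6, -2) = (30*8)*(-5) = 240*(-5) = -1200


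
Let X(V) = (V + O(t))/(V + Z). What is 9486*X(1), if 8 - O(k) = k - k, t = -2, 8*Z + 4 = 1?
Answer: 682992/5 ≈ 1.3660e+5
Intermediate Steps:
Z = -3/8 (Z = -½ + (⅛)*1 = -½ + ⅛ = -3/8 ≈ -0.37500)
O(k) = 8 (O(k) = 8 - (k - k) = 8 - 1*0 = 8 + 0 = 8)
X(V) = (8 + V)/(-3/8 + V) (X(V) = (V + 8)/(V - 3/8) = (8 + V)/(-3/8 + V))
9486*X(1) = 9486*(8*(8 + 1)/(-3 + 8*1)) = 9486*(8*9/(-3 + 8)) = 9486*(8*9/5) = 9486*(8*(⅕)*9) = 9486*(72/5) = 682992/5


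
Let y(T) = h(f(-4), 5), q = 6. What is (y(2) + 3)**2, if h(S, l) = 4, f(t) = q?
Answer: 49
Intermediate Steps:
f(t) = 6
y(T) = 4
(y(2) + 3)**2 = (4 + 3)**2 = 7**2 = 49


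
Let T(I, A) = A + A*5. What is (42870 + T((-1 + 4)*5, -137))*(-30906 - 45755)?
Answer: -3223441728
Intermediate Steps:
T(I, A) = 6*A (T(I, A) = A + 5*A = 6*A)
(42870 + T((-1 + 4)*5, -137))*(-30906 - 45755) = (42870 + 6*(-137))*(-30906 - 45755) = (42870 - 822)*(-76661) = 42048*(-76661) = -3223441728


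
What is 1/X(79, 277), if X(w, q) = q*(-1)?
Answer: -1/277 ≈ -0.0036101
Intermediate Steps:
X(w, q) = -q
1/X(79, 277) = 1/(-1*277) = 1/(-277) = -1/277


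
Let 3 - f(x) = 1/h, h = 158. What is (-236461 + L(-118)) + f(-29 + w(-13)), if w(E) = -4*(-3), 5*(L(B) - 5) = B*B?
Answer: -184597883/790 ≈ -2.3367e+5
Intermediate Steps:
L(B) = 5 + B**2/5 (L(B) = 5 + (B*B)/5 = 5 + B**2/5)
w(E) = 12
f(x) = 473/158 (f(x) = 3 - 1/158 = 473/158)
(-236461 + L(-118)) + f(-29 + w(-13)) = (-236461 + (5 + (1/5)*(-118)**2)) + 473/158 = (-236461 + (5 + (1/5)*13924)) + 473/158 = (-236461 + (5 + 13924/5)) + 473/158 = (-236461 + 13949/5) + 473/158 = -1168356/5 + 473/158 = -184597883/790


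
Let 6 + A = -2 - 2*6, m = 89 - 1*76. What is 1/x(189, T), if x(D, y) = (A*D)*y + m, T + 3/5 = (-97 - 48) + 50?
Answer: 1/361381 ≈ 2.7672e-6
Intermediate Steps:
m = 13 (m = 89 - 76 = 13)
A = -20 (A = -6 + (-2 - 2*6) = -6 + (-2 - 12) = -6 - 14 = -20)
T = -478/5 (T = -⅗ + ((-97 - 48) + 50) = -⅗ + (-145 + 50) = -⅗ - 95 = -478/5 ≈ -95.600)
x(D, y) = 13 - 20*D*y (x(D, y) = (-20*D)*y + 13 = -20*D*y + 13 = 13 - 20*D*y)
1/x(189, T) = 1/(13 - 20*189*(-478/5)) = 1/(13 + 361368) = 1/361381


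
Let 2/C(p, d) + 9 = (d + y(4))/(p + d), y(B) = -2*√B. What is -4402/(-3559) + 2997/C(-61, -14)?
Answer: -2335704637/177950 ≈ -13126.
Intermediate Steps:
C(p, d) = 2/(-9 + (-4 + d)/(d + p)) (C(p, d) = 2/(-9 + (d - 2*√4)/(p + d)) = 2/(-9 + (d - 2*2)/(d + p)) = 2/(-9 + (d - 4)/(d + p)) = 2/(-9 + (-4 + d)/(d + p)))
-4402/(-3559) + 2997/C(-61, -14) = -4402/(-3559) + 2997/((2*(-1*(-14) - 1*(-61))/(4 + 8*(-14) + 9*(-61)))) = -4402*(-1/3559) + 2997/((2*(14 + 61)/(4 - 112 - 549))) = 4402/3559 + 2997/((2*75/(-657))) = 4402/3559 + 2997/((2*(-1/657)*75)) = 4402/3559 + 2997/(-50/219) = 4402/3559 + 2997*(-219/50) = 4402/3559 - 656343/50 = -2335704637/177950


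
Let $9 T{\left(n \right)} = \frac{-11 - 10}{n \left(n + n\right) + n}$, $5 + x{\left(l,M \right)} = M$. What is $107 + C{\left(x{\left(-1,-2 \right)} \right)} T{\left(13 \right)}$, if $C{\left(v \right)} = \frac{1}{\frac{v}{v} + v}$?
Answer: $\frac{676033}{6318} \approx 107.0$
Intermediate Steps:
$x{\left(l,M \right)} = -5 + M$
$C{\left(v \right)} = \frac{1}{1 + v}$
$T{\left(n \right)} = - \frac{7}{3 \left(n + 2 n^{2}\right)}$ ($T{\left(n \right)} = \frac{\left(-11 - 10\right) \frac{1}{n \left(n + n\right) + n}}{9} = \frac{\left(-21\right) \frac{1}{n 2 n + n}}{9} = \frac{\left(-21\right) \frac{1}{2 n^{2} + n}}{9} = \frac{\left(-21\right) \frac{1}{n + 2 n^{2}}}{9} = - \frac{7}{3 \left(n + 2 n^{2}\right)}$)
$107 + C{\left(x{\left(-1,-2 \right)} \right)} T{\left(13 \right)} = 107 + \frac{\left(- \frac{7}{3}\right) \frac{1}{13} \frac{1}{1 + 2 \cdot 13}}{1 - 7} = 107 + \frac{\left(- \frac{7}{3}\right) \frac{1}{13} \frac{1}{1 + 26}}{1 - 7} = 107 + \frac{\left(- \frac{7}{3}\right) \frac{1}{13} \cdot \frac{1}{27}}{-6} = 107 - \frac{\left(- \frac{7}{3}\right) \frac{1}{13} \cdot \frac{1}{27}}{6} = 107 - - \frac{7}{6318} = 107 + \frac{7}{6318} = \frac{676033}{6318}$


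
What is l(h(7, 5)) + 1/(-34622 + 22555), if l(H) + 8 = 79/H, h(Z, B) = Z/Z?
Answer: 856756/12067 ≈ 71.000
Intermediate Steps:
h(Z, B) = 1
l(H) = -8 + 79/H
l(h(7, 5)) + 1/(-34622 + 22555) = (-8 + 79/1) + 1/(-34622 + 22555) = (-8 + 79*1) + 1/(-12067) = (-8 + 79) - 1/12067 = 71 - 1/12067 = 856756/12067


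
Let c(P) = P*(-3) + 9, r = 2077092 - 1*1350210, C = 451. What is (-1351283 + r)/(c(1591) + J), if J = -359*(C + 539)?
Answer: 624401/360174 ≈ 1.7336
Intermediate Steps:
r = 726882 (r = 2077092 - 1350210 = 726882)
c(P) = 9 - 3*P (c(P) = -3*P + 9 = 9 - 3*P)
J = -355410 (J = -359*(451 + 539) = -359*990 = -355410)
(-1351283 + r)/(c(1591) + J) = (-1351283 + 726882)/((9 - 3*1591) - 355410) = -624401/((9 - 4773) - 355410) = -624401/(-4764 - 355410) = -624401/(-360174) = -624401*(-1/360174) = 624401/360174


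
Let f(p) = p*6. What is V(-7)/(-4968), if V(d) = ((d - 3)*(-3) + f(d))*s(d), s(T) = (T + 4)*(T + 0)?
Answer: 7/138 ≈ 0.050725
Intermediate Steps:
f(p) = 6*p
s(T) = T*(4 + T) (s(T) = (4 + T)*T = T*(4 + T))
V(d) = d*(4 + d)*(9 + 3*d) (V(d) = ((d - 3)*(-3) + 6*d)*(d*(4 + d)) = ((-3 + d)*(-3) + 6*d)*(d*(4 + d)) = ((9 - 3*d) + 6*d)*(d*(4 + d)) = (9 + 3*d)*(d*(4 + d)) = d*(4 + d)*(9 + 3*d))
V(-7)/(-4968) = (3*(-7)*(3 - 7)*(4 - 7))/(-4968) = (3*(-7)*(-4)*(-3))*(-1/4968) = -252*(-1/4968) = 7/138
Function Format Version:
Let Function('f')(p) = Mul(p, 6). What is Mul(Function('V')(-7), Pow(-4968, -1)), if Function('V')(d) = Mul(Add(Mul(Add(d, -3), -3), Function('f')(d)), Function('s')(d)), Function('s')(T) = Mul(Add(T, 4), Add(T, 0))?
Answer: Rational(7, 138) ≈ 0.050725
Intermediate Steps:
Function('f')(p) = Mul(6, p)
Function('s')(T) = Mul(T, Add(4, T)) (Function('s')(T) = Mul(Add(4, T), T) = Mul(T, Add(4, T)))
Function('V')(d) = Mul(d, Add(4, d), Add(9, Mul(3, d))) (Function('V')(d) = Mul(Add(Mul(Add(d, -3), -3), Mul(6, d)), Mul(d, Add(4, d))) = Mul(Add(Mul(Add(-3, d), -3), Mul(6, d)), Mul(d, Add(4, d))) = Mul(Add(Add(9, Mul(-3, d)), Mul(6, d)), Mul(d, Add(4, d))) = Mul(Add(9, Mul(3, d)), Mul(d, Add(4, d))) = Mul(d, Add(4, d), Add(9, Mul(3, d))))
Mul(Function('V')(-7), Pow(-4968, -1)) = Mul(Mul(3, -7, Add(3, -7), Add(4, -7)), Pow(-4968, -1)) = Mul(Mul(3, -7, -4, -3), Rational(-1, 4968)) = Mul(-252, Rational(-1, 4968)) = Rational(7, 138)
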